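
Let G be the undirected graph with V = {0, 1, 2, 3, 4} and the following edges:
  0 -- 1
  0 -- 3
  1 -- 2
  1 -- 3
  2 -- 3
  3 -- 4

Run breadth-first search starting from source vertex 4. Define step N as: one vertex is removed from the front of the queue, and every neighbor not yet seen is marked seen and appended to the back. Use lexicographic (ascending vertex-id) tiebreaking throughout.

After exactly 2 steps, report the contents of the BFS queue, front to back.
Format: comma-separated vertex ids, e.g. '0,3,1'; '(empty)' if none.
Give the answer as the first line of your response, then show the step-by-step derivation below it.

0,1,2

step 1: dequeue 4; queue=[3]; order=4
step 2: dequeue 3; queue=[0,1,2]; order=4,3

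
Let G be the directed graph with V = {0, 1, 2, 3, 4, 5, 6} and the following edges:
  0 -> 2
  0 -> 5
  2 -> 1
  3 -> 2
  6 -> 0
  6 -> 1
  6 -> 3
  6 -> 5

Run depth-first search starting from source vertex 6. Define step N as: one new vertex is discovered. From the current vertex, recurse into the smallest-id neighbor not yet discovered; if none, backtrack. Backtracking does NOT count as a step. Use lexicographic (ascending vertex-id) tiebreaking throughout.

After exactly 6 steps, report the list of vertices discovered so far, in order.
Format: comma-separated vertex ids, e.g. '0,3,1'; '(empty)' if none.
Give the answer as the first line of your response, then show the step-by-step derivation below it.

6,0,2,1,5,3

step 1: discover 6; path=6; order=6
step 2: discover 0; path=6>0; order=6,0
step 3: discover 2; path=6>0>2; order=6,0,2
step 4: discover 1; path=6>0>2>1; order=6,0,2,1
step 5: discover 5; path=6>0>5; order=6,0,2,1,5
step 6: discover 3; path=6>3; order=6,0,2,1,5,3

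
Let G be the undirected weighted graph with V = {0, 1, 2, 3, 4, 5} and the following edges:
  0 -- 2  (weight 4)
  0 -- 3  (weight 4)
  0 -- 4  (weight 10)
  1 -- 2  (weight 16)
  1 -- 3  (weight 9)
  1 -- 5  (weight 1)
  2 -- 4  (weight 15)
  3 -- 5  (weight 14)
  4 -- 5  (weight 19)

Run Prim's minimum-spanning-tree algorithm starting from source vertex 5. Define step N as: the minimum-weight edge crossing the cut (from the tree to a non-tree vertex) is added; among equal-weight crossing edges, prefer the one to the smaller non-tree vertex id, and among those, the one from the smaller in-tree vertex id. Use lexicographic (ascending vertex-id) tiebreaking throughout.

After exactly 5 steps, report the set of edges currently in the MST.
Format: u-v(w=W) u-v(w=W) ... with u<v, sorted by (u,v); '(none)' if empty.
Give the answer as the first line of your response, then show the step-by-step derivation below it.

0-2(w=4) 0-3(w=4) 0-4(w=10) 1-3(w=9) 1-5(w=1)

step 1: add edge 1-5 (w=1); MST = {1-5(w=1)}
step 2: add edge 1-3 (w=9); MST = {1-3(w=9) 1-5(w=1)}
step 3: add edge 0-3 (w=4); MST = {0-3(w=4) 1-3(w=9) 1-5(w=1)}
step 4: add edge 0-2 (w=4); MST = {0-2(w=4) 0-3(w=4) 1-3(w=9) 1-5(w=1)}
step 5: add edge 0-4 (w=10); MST = {0-2(w=4) 0-3(w=4) 0-4(w=10) 1-3(w=9) 1-5(w=1)}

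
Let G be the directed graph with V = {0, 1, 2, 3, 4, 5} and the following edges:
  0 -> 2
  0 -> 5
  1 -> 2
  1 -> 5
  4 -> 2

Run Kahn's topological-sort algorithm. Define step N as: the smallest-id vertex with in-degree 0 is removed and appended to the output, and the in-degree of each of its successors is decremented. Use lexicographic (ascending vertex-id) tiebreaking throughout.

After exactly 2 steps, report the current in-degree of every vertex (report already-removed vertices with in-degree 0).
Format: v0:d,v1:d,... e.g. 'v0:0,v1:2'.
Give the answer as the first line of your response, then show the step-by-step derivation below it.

v0:0,v1:0,v2:1,v3:0,v4:0,v5:0

step 1: output 0; order=[0]; indeg=(0,0,2,0,0,1)
step 2: output 1; order=[0,1]; indeg=(0,0,1,0,0,0)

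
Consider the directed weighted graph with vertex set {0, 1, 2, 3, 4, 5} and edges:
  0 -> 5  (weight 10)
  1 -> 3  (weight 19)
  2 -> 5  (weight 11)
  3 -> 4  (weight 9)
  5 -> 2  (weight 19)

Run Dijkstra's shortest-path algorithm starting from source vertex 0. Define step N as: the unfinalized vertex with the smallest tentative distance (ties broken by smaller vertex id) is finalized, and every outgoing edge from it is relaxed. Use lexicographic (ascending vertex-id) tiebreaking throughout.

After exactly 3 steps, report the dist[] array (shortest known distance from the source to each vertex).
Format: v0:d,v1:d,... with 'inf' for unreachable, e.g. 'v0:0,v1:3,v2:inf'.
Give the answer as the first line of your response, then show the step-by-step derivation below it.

v0:0,v1:inf,v2:29,v3:inf,v4:inf,v5:10

step 1: dist = v0:0,v1:inf,v2:inf,v3:inf,v4:inf,v5:10
step 2: dist = v0:0,v1:inf,v2:29,v3:inf,v4:inf,v5:10
step 3: dist = v0:0,v1:inf,v2:29,v3:inf,v4:inf,v5:10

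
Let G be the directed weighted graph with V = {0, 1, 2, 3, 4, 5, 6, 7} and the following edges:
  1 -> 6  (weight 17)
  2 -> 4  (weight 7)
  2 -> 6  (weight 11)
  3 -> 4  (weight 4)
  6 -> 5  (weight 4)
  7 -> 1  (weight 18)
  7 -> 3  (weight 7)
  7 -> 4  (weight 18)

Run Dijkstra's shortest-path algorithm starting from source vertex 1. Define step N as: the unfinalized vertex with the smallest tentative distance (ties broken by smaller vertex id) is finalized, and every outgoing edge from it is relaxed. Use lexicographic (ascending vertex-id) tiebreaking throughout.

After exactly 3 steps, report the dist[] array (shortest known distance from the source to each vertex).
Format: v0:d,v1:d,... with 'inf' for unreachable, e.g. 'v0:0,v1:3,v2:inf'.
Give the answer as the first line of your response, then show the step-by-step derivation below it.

v0:inf,v1:0,v2:inf,v3:inf,v4:inf,v5:21,v6:17,v7:inf

step 1: dist = v0:inf,v1:0,v2:inf,v3:inf,v4:inf,v5:inf,v6:17,v7:inf
step 2: dist = v0:inf,v1:0,v2:inf,v3:inf,v4:inf,v5:21,v6:17,v7:inf
step 3: dist = v0:inf,v1:0,v2:inf,v3:inf,v4:inf,v5:21,v6:17,v7:inf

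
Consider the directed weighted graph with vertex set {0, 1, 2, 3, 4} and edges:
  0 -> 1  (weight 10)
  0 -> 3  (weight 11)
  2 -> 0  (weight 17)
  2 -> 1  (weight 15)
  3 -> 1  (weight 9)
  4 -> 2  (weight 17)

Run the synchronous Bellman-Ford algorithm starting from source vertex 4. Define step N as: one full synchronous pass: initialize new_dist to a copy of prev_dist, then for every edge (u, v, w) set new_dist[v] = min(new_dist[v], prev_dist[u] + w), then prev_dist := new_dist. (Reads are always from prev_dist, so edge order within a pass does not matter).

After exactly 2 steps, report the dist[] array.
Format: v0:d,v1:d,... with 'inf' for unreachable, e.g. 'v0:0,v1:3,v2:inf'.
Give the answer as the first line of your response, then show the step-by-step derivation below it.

v0:34,v1:32,v2:17,v3:inf,v4:0

step 1: dist = v0:inf,v1:inf,v2:17,v3:inf,v4:0
step 2: dist = v0:34,v1:32,v2:17,v3:inf,v4:0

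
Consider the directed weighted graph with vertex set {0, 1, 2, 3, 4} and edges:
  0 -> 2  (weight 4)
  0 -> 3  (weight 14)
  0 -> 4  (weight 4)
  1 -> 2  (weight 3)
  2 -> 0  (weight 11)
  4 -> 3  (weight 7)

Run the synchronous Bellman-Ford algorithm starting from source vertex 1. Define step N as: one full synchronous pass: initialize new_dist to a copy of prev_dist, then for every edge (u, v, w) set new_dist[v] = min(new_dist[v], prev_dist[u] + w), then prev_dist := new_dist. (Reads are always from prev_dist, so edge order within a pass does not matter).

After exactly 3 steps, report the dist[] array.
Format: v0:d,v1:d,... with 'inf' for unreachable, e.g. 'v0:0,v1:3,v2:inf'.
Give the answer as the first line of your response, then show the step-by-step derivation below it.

v0:14,v1:0,v2:3,v3:28,v4:18

step 1: dist = v0:inf,v1:0,v2:3,v3:inf,v4:inf
step 2: dist = v0:14,v1:0,v2:3,v3:inf,v4:inf
step 3: dist = v0:14,v1:0,v2:3,v3:28,v4:18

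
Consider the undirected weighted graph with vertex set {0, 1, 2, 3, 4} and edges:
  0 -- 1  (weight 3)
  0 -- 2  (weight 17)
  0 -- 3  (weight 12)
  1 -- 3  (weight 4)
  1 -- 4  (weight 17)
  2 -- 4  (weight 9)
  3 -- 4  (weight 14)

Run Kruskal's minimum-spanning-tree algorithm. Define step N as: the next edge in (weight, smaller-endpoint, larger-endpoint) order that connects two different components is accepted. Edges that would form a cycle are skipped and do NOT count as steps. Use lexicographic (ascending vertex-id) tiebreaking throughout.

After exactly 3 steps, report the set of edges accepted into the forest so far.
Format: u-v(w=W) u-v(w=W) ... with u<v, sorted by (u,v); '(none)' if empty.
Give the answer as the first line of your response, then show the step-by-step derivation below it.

0-1(w=3) 1-3(w=4) 2-4(w=9)

step 1: add edge 0-1 (w=3); MST = {0-1(w=3)}
step 2: add edge 1-3 (w=4); MST = {0-1(w=3) 1-3(w=4)}
step 3: add edge 2-4 (w=9); MST = {0-1(w=3) 1-3(w=4) 2-4(w=9)}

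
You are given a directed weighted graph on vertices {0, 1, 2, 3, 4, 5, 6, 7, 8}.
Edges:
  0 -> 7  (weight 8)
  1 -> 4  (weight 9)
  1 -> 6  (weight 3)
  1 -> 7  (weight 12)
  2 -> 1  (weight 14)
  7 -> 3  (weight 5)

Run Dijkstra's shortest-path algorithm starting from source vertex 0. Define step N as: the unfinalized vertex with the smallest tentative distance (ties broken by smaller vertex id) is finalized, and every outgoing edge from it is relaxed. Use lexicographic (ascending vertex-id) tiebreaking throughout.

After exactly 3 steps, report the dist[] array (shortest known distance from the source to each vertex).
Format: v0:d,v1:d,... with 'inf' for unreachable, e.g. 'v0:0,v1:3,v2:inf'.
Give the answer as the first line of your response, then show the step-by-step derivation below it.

v0:0,v1:inf,v2:inf,v3:13,v4:inf,v5:inf,v6:inf,v7:8,v8:inf

step 1: dist = v0:0,v1:inf,v2:inf,v3:inf,v4:inf,v5:inf,v6:inf,v7:8,v8:inf
step 2: dist = v0:0,v1:inf,v2:inf,v3:13,v4:inf,v5:inf,v6:inf,v7:8,v8:inf
step 3: dist = v0:0,v1:inf,v2:inf,v3:13,v4:inf,v5:inf,v6:inf,v7:8,v8:inf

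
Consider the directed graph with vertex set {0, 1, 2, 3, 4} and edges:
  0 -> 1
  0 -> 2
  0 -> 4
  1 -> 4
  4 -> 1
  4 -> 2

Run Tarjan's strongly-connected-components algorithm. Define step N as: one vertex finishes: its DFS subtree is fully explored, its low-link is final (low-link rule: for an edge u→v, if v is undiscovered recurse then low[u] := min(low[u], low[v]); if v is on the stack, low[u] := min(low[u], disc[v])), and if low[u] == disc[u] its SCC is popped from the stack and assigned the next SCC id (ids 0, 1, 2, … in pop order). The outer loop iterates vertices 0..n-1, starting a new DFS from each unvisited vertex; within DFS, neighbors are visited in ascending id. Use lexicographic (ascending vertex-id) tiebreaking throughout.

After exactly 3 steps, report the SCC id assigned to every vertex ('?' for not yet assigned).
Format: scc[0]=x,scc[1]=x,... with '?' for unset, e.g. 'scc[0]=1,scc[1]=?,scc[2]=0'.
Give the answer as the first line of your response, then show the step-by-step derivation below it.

scc[0]=?,scc[1]=1,scc[2]=0,scc[3]=?,scc[4]=1

step 1: low=(low[0]=0,low[1]=1,low[2]=3,low[3]=?,low[4]=1); scc=(scc[0]=?,scc[1]=?,scc[2]=0,scc[3]=?,scc[4]=?)
step 2: low=(low[0]=0,low[1]=1,low[2]=3,low[3]=?,low[4]=1); scc=(scc[0]=?,scc[1]=?,scc[2]=0,scc[3]=?,scc[4]=?)
step 3: low=(low[0]=0,low[1]=1,low[2]=3,low[3]=?,low[4]=1); scc=(scc[0]=?,scc[1]=1,scc[2]=0,scc[3]=?,scc[4]=1)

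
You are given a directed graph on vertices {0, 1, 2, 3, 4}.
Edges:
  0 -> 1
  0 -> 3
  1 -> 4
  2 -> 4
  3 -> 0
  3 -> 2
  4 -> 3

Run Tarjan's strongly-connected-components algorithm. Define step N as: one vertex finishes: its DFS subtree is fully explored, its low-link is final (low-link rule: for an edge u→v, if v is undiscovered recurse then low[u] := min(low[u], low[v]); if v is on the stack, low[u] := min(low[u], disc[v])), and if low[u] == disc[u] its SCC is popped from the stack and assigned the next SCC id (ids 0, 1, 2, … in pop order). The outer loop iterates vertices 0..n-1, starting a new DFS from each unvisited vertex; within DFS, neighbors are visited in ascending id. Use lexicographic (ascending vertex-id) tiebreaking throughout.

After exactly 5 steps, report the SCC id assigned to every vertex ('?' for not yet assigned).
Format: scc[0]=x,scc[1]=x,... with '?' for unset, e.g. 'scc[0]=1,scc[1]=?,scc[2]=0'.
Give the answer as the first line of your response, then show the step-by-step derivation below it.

scc[0]=0,scc[1]=0,scc[2]=0,scc[3]=0,scc[4]=0

step 1: low=(low[0]=0,low[1]=1,low[2]=2,low[3]=0,low[4]=2); scc=(scc[0]=?,scc[1]=?,scc[2]=?,scc[3]=?,scc[4]=?)
step 2: low=(low[0]=0,low[1]=1,low[2]=2,low[3]=0,low[4]=2); scc=(scc[0]=?,scc[1]=?,scc[2]=?,scc[3]=?,scc[4]=?)
step 3: low=(low[0]=0,low[1]=1,low[2]=2,low[3]=0,low[4]=0); scc=(scc[0]=?,scc[1]=?,scc[2]=?,scc[3]=?,scc[4]=?)
step 4: low=(low[0]=0,low[1]=0,low[2]=2,low[3]=0,low[4]=0); scc=(scc[0]=?,scc[1]=?,scc[2]=?,scc[3]=?,scc[4]=?)
step 5: low=(low[0]=0,low[1]=0,low[2]=2,low[3]=0,low[4]=0); scc=(scc[0]=0,scc[1]=0,scc[2]=0,scc[3]=0,scc[4]=0)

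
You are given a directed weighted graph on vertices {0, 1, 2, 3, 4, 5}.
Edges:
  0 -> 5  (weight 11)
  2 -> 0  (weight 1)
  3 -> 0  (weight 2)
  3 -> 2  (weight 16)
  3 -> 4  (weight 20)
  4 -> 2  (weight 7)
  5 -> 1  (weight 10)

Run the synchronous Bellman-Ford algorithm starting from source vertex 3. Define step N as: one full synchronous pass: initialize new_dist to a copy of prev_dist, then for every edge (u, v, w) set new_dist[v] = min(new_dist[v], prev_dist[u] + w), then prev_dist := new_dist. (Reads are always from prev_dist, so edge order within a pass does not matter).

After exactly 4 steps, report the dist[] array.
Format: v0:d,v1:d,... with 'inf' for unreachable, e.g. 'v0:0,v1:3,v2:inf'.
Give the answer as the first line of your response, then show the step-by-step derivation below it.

v0:2,v1:23,v2:16,v3:0,v4:20,v5:13

step 1: dist = v0:2,v1:inf,v2:16,v3:0,v4:20,v5:inf
step 2: dist = v0:2,v1:inf,v2:16,v3:0,v4:20,v5:13
step 3: dist = v0:2,v1:23,v2:16,v3:0,v4:20,v5:13
step 4: dist = v0:2,v1:23,v2:16,v3:0,v4:20,v5:13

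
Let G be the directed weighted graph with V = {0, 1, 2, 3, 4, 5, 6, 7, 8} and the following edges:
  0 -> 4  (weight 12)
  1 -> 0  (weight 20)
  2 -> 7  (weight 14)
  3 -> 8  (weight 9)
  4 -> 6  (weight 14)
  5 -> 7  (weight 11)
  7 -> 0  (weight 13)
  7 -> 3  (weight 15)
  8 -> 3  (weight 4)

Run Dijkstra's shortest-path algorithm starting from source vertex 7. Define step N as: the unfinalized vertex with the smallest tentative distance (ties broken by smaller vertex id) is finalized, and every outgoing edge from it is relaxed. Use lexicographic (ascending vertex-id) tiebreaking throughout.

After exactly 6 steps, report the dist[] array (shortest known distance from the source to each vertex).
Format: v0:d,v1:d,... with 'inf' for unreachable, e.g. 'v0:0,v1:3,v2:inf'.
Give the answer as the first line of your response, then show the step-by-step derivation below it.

v0:13,v1:inf,v2:inf,v3:15,v4:25,v5:inf,v6:39,v7:0,v8:24

step 1: dist = v0:13,v1:inf,v2:inf,v3:15,v4:inf,v5:inf,v6:inf,v7:0,v8:inf
step 2: dist = v0:13,v1:inf,v2:inf,v3:15,v4:25,v5:inf,v6:inf,v7:0,v8:inf
step 3: dist = v0:13,v1:inf,v2:inf,v3:15,v4:25,v5:inf,v6:inf,v7:0,v8:24
step 4: dist = v0:13,v1:inf,v2:inf,v3:15,v4:25,v5:inf,v6:inf,v7:0,v8:24
step 5: dist = v0:13,v1:inf,v2:inf,v3:15,v4:25,v5:inf,v6:39,v7:0,v8:24
step 6: dist = v0:13,v1:inf,v2:inf,v3:15,v4:25,v5:inf,v6:39,v7:0,v8:24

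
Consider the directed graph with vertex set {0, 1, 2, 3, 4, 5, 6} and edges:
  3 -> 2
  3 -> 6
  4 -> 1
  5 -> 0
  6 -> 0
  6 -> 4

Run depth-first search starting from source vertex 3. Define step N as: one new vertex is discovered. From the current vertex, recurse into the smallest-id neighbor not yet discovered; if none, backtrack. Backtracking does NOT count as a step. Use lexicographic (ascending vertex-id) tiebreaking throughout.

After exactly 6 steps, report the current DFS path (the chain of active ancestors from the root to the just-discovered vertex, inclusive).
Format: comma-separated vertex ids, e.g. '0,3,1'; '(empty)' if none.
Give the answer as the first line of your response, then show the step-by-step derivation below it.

3,6,4,1

step 1: discover 3; path=3; order=3
step 2: discover 2; path=3>2; order=3,2
step 3: discover 6; path=3>6; order=3,2,6
step 4: discover 0; path=3>6>0; order=3,2,6,0
step 5: discover 4; path=3>6>4; order=3,2,6,0,4
step 6: discover 1; path=3>6>4>1; order=3,2,6,0,4,1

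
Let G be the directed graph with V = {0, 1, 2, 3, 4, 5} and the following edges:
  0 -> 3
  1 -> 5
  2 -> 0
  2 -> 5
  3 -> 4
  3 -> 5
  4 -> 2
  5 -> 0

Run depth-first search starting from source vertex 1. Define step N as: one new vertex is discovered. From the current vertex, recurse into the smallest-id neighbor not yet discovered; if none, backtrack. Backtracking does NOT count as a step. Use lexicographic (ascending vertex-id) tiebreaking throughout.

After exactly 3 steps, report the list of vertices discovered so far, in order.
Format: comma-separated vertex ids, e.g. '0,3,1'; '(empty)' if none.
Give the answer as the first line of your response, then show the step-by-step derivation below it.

1,5,0

step 1: discover 1; path=1; order=1
step 2: discover 5; path=1>5; order=1,5
step 3: discover 0; path=1>5>0; order=1,5,0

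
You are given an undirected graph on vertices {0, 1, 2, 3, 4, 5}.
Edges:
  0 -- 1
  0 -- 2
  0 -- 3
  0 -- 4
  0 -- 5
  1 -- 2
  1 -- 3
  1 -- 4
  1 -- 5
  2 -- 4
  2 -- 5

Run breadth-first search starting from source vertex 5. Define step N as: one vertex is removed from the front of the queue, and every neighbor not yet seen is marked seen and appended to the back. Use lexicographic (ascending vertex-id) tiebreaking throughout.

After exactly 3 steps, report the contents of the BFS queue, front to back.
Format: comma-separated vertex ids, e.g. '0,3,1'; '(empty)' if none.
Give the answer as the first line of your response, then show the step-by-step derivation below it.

2,3,4

step 1: dequeue 5; queue=[0,1,2]; order=5
step 2: dequeue 0; queue=[1,2,3,4]; order=5,0
step 3: dequeue 1; queue=[2,3,4]; order=5,0,1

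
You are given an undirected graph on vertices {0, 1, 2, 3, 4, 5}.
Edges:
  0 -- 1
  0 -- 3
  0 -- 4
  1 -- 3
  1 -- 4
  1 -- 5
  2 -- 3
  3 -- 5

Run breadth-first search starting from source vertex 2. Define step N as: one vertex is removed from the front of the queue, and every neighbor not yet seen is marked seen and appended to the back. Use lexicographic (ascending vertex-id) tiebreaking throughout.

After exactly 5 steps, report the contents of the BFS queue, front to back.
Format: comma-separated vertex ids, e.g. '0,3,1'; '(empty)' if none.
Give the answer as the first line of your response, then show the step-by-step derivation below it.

4

step 1: dequeue 2; queue=[3]; order=2
step 2: dequeue 3; queue=[0,1,5]; order=2,3
step 3: dequeue 0; queue=[1,5,4]; order=2,3,0
step 4: dequeue 1; queue=[5,4]; order=2,3,0,1
step 5: dequeue 5; queue=[4]; order=2,3,0,1,5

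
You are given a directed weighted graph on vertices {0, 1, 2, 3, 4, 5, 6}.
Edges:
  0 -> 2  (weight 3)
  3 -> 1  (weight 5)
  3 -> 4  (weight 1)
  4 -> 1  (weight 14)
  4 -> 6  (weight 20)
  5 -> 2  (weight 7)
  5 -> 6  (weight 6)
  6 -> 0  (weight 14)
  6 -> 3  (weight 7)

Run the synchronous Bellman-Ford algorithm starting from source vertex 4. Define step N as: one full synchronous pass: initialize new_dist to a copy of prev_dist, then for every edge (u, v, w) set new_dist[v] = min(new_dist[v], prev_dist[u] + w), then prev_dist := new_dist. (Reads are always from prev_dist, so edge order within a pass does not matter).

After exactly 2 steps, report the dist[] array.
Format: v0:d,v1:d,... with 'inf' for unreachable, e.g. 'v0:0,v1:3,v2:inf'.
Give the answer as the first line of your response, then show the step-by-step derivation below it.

v0:34,v1:14,v2:inf,v3:27,v4:0,v5:inf,v6:20

step 1: dist = v0:inf,v1:14,v2:inf,v3:inf,v4:0,v5:inf,v6:20
step 2: dist = v0:34,v1:14,v2:inf,v3:27,v4:0,v5:inf,v6:20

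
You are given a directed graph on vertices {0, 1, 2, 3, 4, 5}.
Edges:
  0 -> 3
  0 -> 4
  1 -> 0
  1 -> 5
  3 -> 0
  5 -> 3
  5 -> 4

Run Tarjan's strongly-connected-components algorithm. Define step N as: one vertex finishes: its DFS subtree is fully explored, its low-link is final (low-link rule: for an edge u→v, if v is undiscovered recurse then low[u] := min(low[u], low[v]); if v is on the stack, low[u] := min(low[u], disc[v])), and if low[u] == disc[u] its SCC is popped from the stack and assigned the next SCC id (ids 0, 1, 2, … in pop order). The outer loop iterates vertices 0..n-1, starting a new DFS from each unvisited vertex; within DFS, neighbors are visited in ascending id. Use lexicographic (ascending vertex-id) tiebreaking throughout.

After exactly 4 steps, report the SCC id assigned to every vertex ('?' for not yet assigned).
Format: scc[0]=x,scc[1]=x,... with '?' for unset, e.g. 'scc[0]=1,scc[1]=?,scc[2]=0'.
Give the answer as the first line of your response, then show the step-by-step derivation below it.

scc[0]=1,scc[1]=?,scc[2]=?,scc[3]=1,scc[4]=0,scc[5]=2

step 1: low=(low[0]=0,low[1]=?,low[2]=?,low[3]=0,low[4]=?,low[5]=?); scc=(scc[0]=?,scc[1]=?,scc[2]=?,scc[3]=?,scc[4]=?,scc[5]=?)
step 2: low=(low[0]=0,low[1]=?,low[2]=?,low[3]=0,low[4]=2,low[5]=?); scc=(scc[0]=?,scc[1]=?,scc[2]=?,scc[3]=?,scc[4]=0,scc[5]=?)
step 3: low=(low[0]=0,low[1]=?,low[2]=?,low[3]=0,low[4]=2,low[5]=?); scc=(scc[0]=1,scc[1]=?,scc[2]=?,scc[3]=1,scc[4]=0,scc[5]=?)
step 4: low=(low[0]=0,low[1]=3,low[2]=?,low[3]=0,low[4]=2,low[5]=4); scc=(scc[0]=1,scc[1]=?,scc[2]=?,scc[3]=1,scc[4]=0,scc[5]=2)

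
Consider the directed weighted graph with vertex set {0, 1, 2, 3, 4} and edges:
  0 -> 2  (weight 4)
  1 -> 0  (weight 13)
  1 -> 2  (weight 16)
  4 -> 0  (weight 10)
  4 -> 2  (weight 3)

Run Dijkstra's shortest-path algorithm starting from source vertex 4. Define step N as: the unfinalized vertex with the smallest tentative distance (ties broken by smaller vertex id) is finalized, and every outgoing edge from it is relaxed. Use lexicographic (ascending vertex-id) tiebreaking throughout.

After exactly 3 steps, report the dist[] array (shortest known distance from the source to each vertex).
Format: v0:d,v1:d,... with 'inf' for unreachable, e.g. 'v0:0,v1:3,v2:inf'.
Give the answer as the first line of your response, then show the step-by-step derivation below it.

v0:10,v1:inf,v2:3,v3:inf,v4:0

step 1: dist = v0:10,v1:inf,v2:3,v3:inf,v4:0
step 2: dist = v0:10,v1:inf,v2:3,v3:inf,v4:0
step 3: dist = v0:10,v1:inf,v2:3,v3:inf,v4:0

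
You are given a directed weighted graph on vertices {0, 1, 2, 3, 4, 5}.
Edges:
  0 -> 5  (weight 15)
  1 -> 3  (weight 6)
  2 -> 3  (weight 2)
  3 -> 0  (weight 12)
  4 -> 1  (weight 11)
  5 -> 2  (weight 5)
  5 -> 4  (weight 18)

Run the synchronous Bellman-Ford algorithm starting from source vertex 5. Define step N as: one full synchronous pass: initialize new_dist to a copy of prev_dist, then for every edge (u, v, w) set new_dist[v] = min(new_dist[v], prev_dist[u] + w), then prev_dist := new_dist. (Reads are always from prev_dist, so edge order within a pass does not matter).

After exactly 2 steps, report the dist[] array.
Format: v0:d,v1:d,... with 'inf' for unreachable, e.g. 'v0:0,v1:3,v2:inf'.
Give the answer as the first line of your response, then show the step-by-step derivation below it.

v0:inf,v1:29,v2:5,v3:7,v4:18,v5:0

step 1: dist = v0:inf,v1:inf,v2:5,v3:inf,v4:18,v5:0
step 2: dist = v0:inf,v1:29,v2:5,v3:7,v4:18,v5:0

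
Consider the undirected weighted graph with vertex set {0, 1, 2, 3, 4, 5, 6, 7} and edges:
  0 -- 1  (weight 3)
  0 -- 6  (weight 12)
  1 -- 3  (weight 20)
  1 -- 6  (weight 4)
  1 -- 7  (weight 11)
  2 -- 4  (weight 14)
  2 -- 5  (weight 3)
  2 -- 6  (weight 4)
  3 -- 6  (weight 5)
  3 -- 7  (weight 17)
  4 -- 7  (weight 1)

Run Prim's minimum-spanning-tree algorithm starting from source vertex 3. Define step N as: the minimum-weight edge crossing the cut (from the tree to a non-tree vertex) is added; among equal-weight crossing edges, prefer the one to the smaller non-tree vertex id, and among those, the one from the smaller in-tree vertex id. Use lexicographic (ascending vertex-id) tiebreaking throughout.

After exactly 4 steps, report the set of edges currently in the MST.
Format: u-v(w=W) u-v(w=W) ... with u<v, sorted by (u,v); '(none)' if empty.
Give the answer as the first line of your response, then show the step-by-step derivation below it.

0-1(w=3) 1-6(w=4) 2-6(w=4) 3-6(w=5)

step 1: add edge 3-6 (w=5); MST = {3-6(w=5)}
step 2: add edge 1-6 (w=4); MST = {1-6(w=4) 3-6(w=5)}
step 3: add edge 0-1 (w=3); MST = {0-1(w=3) 1-6(w=4) 3-6(w=5)}
step 4: add edge 2-6 (w=4); MST = {0-1(w=3) 1-6(w=4) 2-6(w=4) 3-6(w=5)}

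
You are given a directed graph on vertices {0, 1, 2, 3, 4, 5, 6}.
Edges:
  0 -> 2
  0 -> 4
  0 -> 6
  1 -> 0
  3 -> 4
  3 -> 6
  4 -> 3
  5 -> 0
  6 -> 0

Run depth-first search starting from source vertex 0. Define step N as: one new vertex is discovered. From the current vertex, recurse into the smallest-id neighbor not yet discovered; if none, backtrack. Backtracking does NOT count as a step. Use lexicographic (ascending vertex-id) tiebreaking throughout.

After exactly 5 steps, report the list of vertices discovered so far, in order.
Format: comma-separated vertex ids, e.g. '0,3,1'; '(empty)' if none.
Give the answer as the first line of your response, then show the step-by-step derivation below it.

0,2,4,3,6

step 1: discover 0; path=0; order=0
step 2: discover 2; path=0>2; order=0,2
step 3: discover 4; path=0>4; order=0,2,4
step 4: discover 3; path=0>4>3; order=0,2,4,3
step 5: discover 6; path=0>4>3>6; order=0,2,4,3,6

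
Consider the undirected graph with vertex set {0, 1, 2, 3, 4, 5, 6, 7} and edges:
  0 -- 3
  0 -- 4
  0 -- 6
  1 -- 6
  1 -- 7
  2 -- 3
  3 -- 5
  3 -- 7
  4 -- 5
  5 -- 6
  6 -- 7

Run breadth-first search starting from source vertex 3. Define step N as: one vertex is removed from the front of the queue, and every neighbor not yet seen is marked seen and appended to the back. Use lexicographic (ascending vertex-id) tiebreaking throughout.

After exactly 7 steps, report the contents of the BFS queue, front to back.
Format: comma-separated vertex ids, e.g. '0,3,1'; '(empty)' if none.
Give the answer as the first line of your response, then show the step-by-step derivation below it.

1

step 1: dequeue 3; queue=[0,2,5,7]; order=3
step 2: dequeue 0; queue=[2,5,7,4,6]; order=3,0
step 3: dequeue 2; queue=[5,7,4,6]; order=3,0,2
step 4: dequeue 5; queue=[7,4,6]; order=3,0,2,5
step 5: dequeue 7; queue=[4,6,1]; order=3,0,2,5,7
step 6: dequeue 4; queue=[6,1]; order=3,0,2,5,7,4
step 7: dequeue 6; queue=[1]; order=3,0,2,5,7,4,6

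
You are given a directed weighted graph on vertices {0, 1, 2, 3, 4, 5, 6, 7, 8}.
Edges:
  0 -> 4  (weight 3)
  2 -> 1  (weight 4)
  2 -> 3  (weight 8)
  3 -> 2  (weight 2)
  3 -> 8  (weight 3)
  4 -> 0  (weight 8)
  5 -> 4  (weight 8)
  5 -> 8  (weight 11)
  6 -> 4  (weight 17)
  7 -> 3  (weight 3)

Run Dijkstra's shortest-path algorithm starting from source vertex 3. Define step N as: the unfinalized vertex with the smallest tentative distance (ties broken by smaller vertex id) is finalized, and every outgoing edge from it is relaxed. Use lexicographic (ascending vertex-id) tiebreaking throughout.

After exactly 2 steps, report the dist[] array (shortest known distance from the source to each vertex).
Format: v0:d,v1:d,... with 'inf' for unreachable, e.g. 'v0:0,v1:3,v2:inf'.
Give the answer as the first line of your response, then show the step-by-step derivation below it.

v0:inf,v1:6,v2:2,v3:0,v4:inf,v5:inf,v6:inf,v7:inf,v8:3

step 1: dist = v0:inf,v1:inf,v2:2,v3:0,v4:inf,v5:inf,v6:inf,v7:inf,v8:3
step 2: dist = v0:inf,v1:6,v2:2,v3:0,v4:inf,v5:inf,v6:inf,v7:inf,v8:3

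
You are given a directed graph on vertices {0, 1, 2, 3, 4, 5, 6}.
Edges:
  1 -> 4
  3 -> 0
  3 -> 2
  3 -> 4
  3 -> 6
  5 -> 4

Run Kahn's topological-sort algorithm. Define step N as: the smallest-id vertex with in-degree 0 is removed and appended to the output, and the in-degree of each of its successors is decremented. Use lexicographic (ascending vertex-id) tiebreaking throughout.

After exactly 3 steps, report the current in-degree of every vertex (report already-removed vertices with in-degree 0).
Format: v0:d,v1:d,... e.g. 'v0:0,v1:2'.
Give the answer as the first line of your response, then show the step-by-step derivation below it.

v0:0,v1:0,v2:0,v3:0,v4:1,v5:0,v6:0

step 1: output 1; order=[1]; indeg=(1,0,1,0,2,0,1)
step 2: output 3; order=[1,3]; indeg=(0,0,0,0,1,0,0)
step 3: output 0; order=[1,3,0]; indeg=(0,0,0,0,1,0,0)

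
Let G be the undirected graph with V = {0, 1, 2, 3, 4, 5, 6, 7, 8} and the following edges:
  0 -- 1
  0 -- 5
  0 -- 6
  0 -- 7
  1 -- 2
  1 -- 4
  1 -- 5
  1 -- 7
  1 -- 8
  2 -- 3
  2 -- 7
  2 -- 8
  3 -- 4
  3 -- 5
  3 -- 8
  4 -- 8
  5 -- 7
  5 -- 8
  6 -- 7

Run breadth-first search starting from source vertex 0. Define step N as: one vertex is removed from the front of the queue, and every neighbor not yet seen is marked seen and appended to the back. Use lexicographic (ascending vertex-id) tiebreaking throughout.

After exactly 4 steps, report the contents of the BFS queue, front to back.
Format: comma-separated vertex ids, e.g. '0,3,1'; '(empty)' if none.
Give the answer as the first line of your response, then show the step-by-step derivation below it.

7,2,4,8,3

step 1: dequeue 0; queue=[1,5,6,7]; order=0
step 2: dequeue 1; queue=[5,6,7,2,4,8]; order=0,1
step 3: dequeue 5; queue=[6,7,2,4,8,3]; order=0,1,5
step 4: dequeue 6; queue=[7,2,4,8,3]; order=0,1,5,6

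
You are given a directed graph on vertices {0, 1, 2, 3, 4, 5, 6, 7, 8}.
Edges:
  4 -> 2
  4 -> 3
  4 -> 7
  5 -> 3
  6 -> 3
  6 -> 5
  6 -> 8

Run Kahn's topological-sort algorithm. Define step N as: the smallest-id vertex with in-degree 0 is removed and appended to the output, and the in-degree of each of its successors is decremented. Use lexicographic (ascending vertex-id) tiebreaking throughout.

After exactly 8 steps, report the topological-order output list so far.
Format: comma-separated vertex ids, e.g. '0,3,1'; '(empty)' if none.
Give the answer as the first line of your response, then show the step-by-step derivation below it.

0,1,4,2,6,5,3,7

step 1: output 0; order=[0]; indeg=(0,0,1,3,0,1,0,1,1)
step 2: output 1; order=[0,1]; indeg=(0,0,1,3,0,1,0,1,1)
step 3: output 4; order=[0,1,4]; indeg=(0,0,0,2,0,1,0,0,1)
step 4: output 2; order=[0,1,4,2]; indeg=(0,0,0,2,0,1,0,0,1)
step 5: output 6; order=[0,1,4,2,6]; indeg=(0,0,0,1,0,0,0,0,0)
step 6: output 5; order=[0,1,4,2,6,5]; indeg=(0,0,0,0,0,0,0,0,0)
step 7: output 3; order=[0,1,4,2,6,5,3]; indeg=(0,0,0,0,0,0,0,0,0)
step 8: output 7; order=[0,1,4,2,6,5,3,7]; indeg=(0,0,0,0,0,0,0,0,0)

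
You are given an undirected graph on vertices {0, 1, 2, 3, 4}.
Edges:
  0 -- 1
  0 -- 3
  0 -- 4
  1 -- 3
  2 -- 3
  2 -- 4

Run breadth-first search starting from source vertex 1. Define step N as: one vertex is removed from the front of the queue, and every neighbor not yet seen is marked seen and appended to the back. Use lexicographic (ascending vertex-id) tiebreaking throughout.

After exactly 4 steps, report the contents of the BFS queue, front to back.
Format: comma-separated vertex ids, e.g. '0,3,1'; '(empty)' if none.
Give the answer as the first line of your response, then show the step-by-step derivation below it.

2

step 1: dequeue 1; queue=[0,3]; order=1
step 2: dequeue 0; queue=[3,4]; order=1,0
step 3: dequeue 3; queue=[4,2]; order=1,0,3
step 4: dequeue 4; queue=[2]; order=1,0,3,4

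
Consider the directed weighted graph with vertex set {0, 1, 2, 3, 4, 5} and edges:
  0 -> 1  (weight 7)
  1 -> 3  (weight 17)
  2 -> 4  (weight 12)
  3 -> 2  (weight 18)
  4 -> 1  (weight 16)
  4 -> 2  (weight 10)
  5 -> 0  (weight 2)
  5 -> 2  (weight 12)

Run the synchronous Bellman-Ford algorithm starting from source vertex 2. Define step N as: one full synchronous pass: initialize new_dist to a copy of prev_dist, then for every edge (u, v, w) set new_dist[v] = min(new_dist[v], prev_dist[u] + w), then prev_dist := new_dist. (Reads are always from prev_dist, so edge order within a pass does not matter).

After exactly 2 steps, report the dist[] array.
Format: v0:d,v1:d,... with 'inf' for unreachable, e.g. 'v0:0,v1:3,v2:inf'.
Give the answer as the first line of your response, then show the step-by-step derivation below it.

v0:inf,v1:28,v2:0,v3:inf,v4:12,v5:inf

step 1: dist = v0:inf,v1:inf,v2:0,v3:inf,v4:12,v5:inf
step 2: dist = v0:inf,v1:28,v2:0,v3:inf,v4:12,v5:inf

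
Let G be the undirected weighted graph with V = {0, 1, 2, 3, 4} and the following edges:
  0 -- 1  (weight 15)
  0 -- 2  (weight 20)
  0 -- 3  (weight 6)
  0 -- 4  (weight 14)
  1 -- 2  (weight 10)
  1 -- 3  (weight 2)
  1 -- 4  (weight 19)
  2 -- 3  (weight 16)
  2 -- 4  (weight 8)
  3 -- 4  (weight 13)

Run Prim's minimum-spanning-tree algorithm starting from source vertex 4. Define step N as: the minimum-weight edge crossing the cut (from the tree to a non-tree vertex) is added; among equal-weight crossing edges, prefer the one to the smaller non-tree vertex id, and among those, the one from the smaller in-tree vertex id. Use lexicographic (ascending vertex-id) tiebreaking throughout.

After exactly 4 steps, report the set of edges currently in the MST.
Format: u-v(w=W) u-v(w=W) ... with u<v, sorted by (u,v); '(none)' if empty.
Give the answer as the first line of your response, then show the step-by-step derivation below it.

0-3(w=6) 1-2(w=10) 1-3(w=2) 2-4(w=8)

step 1: add edge 2-4 (w=8); MST = {2-4(w=8)}
step 2: add edge 1-2 (w=10); MST = {1-2(w=10) 2-4(w=8)}
step 3: add edge 1-3 (w=2); MST = {1-2(w=10) 1-3(w=2) 2-4(w=8)}
step 4: add edge 0-3 (w=6); MST = {0-3(w=6) 1-2(w=10) 1-3(w=2) 2-4(w=8)}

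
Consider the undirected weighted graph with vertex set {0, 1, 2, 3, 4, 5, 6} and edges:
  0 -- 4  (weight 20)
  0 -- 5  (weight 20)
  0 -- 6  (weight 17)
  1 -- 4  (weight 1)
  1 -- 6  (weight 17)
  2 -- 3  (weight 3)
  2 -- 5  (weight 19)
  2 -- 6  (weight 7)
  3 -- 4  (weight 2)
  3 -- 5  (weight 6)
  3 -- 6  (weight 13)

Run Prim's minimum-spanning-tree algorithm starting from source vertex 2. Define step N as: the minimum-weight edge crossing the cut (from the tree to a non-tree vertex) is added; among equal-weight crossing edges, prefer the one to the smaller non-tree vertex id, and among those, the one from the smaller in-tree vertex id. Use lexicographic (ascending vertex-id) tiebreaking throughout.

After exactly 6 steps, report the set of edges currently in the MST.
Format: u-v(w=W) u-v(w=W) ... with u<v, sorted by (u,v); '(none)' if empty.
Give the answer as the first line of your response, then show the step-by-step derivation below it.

0-6(w=17) 1-4(w=1) 2-3(w=3) 2-6(w=7) 3-4(w=2) 3-5(w=6)

step 1: add edge 2-3 (w=3); MST = {2-3(w=3)}
step 2: add edge 3-4 (w=2); MST = {2-3(w=3) 3-4(w=2)}
step 3: add edge 1-4 (w=1); MST = {1-4(w=1) 2-3(w=3) 3-4(w=2)}
step 4: add edge 3-5 (w=6); MST = {1-4(w=1) 2-3(w=3) 3-4(w=2) 3-5(w=6)}
step 5: add edge 2-6 (w=7); MST = {1-4(w=1) 2-3(w=3) 2-6(w=7) 3-4(w=2) 3-5(w=6)}
step 6: add edge 0-6 (w=17); MST = {0-6(w=17) 1-4(w=1) 2-3(w=3) 2-6(w=7) 3-4(w=2) 3-5(w=6)}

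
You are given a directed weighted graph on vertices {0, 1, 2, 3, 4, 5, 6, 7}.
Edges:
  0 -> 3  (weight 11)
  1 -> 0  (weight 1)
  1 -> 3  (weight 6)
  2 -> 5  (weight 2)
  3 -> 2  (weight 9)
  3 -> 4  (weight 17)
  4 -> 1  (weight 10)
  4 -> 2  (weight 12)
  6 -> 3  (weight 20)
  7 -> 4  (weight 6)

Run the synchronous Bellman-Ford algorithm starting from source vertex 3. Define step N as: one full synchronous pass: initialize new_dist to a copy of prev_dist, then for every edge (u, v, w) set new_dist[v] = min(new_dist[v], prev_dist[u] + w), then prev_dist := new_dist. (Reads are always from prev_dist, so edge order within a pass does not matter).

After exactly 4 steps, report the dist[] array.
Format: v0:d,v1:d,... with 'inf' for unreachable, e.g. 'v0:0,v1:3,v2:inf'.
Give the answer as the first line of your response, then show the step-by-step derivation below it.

v0:28,v1:27,v2:9,v3:0,v4:17,v5:11,v6:inf,v7:inf

step 1: dist = v0:inf,v1:inf,v2:9,v3:0,v4:17,v5:inf,v6:inf,v7:inf
step 2: dist = v0:inf,v1:27,v2:9,v3:0,v4:17,v5:11,v6:inf,v7:inf
step 3: dist = v0:28,v1:27,v2:9,v3:0,v4:17,v5:11,v6:inf,v7:inf
step 4: dist = v0:28,v1:27,v2:9,v3:0,v4:17,v5:11,v6:inf,v7:inf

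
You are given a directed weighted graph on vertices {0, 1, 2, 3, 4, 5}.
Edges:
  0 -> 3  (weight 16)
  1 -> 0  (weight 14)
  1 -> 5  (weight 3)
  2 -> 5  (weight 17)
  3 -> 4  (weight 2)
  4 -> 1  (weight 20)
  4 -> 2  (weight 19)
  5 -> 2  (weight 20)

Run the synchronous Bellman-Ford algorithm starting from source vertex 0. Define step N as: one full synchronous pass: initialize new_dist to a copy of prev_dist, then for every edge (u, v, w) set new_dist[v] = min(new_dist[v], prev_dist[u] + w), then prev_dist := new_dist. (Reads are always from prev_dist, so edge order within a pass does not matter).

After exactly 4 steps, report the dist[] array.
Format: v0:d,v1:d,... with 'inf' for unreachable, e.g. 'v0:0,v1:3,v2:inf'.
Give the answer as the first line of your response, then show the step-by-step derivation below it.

v0:0,v1:38,v2:37,v3:16,v4:18,v5:41

step 1: dist = v0:0,v1:inf,v2:inf,v3:16,v4:inf,v5:inf
step 2: dist = v0:0,v1:inf,v2:inf,v3:16,v4:18,v5:inf
step 3: dist = v0:0,v1:38,v2:37,v3:16,v4:18,v5:inf
step 4: dist = v0:0,v1:38,v2:37,v3:16,v4:18,v5:41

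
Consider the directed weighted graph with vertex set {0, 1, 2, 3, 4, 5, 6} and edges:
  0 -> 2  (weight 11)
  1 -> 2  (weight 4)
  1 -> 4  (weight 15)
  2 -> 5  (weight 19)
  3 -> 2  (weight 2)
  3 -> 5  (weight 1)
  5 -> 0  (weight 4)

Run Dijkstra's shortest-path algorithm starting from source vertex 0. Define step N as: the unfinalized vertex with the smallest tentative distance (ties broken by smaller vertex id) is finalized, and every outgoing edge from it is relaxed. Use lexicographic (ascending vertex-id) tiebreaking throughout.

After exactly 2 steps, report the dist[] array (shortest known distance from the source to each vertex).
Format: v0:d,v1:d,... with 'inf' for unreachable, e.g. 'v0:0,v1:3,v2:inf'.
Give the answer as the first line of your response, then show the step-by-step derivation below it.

v0:0,v1:inf,v2:11,v3:inf,v4:inf,v5:30,v6:inf

step 1: dist = v0:0,v1:inf,v2:11,v3:inf,v4:inf,v5:inf,v6:inf
step 2: dist = v0:0,v1:inf,v2:11,v3:inf,v4:inf,v5:30,v6:inf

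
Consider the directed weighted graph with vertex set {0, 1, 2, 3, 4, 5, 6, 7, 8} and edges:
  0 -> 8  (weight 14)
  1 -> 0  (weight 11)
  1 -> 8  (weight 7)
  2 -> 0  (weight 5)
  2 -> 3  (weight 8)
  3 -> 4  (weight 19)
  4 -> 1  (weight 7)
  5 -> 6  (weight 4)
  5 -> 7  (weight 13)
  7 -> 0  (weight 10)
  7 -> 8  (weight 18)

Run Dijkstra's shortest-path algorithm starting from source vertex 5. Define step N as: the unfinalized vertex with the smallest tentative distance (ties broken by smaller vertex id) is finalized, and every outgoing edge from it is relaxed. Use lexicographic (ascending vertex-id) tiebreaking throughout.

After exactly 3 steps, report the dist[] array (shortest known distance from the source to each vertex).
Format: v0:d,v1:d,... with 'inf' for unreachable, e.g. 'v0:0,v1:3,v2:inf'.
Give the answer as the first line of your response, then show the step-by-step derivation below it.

v0:23,v1:inf,v2:inf,v3:inf,v4:inf,v5:0,v6:4,v7:13,v8:31

step 1: dist = v0:inf,v1:inf,v2:inf,v3:inf,v4:inf,v5:0,v6:4,v7:13,v8:inf
step 2: dist = v0:inf,v1:inf,v2:inf,v3:inf,v4:inf,v5:0,v6:4,v7:13,v8:inf
step 3: dist = v0:23,v1:inf,v2:inf,v3:inf,v4:inf,v5:0,v6:4,v7:13,v8:31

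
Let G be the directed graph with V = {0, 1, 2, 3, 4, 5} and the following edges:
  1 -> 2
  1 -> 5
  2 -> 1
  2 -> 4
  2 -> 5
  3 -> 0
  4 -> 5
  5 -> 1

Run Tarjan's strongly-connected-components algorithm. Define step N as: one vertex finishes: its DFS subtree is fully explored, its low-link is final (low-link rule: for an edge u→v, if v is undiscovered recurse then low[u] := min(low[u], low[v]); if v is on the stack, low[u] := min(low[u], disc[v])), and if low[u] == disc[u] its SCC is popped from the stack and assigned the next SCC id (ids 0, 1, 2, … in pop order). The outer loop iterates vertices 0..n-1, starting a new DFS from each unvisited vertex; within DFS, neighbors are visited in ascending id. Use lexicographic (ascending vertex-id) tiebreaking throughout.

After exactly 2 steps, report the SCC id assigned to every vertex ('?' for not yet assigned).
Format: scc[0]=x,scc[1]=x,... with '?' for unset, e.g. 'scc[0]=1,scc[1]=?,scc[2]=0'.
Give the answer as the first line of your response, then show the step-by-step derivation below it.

scc[0]=0,scc[1]=?,scc[2]=?,scc[3]=?,scc[4]=?,scc[5]=?

step 1: low=(low[0]=0,low[1]=?,low[2]=?,low[3]=?,low[4]=?,low[5]=?); scc=(scc[0]=0,scc[1]=?,scc[2]=?,scc[3]=?,scc[4]=?,scc[5]=?)
step 2: low=(low[0]=0,low[1]=1,low[2]=1,low[3]=?,low[4]=3,low[5]=1); scc=(scc[0]=0,scc[1]=?,scc[2]=?,scc[3]=?,scc[4]=?,scc[5]=?)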